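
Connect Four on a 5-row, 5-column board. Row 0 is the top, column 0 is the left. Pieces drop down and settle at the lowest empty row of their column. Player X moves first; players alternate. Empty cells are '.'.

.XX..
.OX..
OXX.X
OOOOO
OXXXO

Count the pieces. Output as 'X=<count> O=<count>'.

X=9 O=9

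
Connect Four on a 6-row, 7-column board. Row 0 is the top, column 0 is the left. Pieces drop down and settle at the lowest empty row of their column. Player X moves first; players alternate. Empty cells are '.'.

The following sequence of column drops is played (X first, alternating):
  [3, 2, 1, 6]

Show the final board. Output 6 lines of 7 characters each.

Move 1: X drops in col 3, lands at row 5
Move 2: O drops in col 2, lands at row 5
Move 3: X drops in col 1, lands at row 5
Move 4: O drops in col 6, lands at row 5

Answer: .......
.......
.......
.......
.......
.XOX..O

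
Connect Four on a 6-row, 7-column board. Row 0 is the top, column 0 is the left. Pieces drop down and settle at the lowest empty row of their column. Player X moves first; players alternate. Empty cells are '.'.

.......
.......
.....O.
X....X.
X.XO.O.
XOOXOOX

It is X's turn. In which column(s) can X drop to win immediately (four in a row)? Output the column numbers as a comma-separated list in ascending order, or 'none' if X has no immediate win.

Answer: 0

Derivation:
col 0: drop X → WIN!
col 1: drop X → no win
col 2: drop X → no win
col 3: drop X → no win
col 4: drop X → no win
col 5: drop X → no win
col 6: drop X → no win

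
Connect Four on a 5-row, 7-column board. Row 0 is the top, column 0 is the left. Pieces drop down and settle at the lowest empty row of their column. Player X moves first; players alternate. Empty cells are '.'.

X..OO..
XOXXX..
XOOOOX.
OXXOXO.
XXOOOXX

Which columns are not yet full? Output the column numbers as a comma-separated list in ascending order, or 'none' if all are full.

col 0: top cell = 'X' → FULL
col 1: top cell = '.' → open
col 2: top cell = '.' → open
col 3: top cell = 'O' → FULL
col 4: top cell = 'O' → FULL
col 5: top cell = '.' → open
col 6: top cell = '.' → open

Answer: 1,2,5,6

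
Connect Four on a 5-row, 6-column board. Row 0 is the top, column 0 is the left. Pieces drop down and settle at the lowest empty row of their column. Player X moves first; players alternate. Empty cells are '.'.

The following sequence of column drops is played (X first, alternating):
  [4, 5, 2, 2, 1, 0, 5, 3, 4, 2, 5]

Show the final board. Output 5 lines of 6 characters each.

Answer: ......
......
..O..X
..O.XX
OXXOXO

Derivation:
Move 1: X drops in col 4, lands at row 4
Move 2: O drops in col 5, lands at row 4
Move 3: X drops in col 2, lands at row 4
Move 4: O drops in col 2, lands at row 3
Move 5: X drops in col 1, lands at row 4
Move 6: O drops in col 0, lands at row 4
Move 7: X drops in col 5, lands at row 3
Move 8: O drops in col 3, lands at row 4
Move 9: X drops in col 4, lands at row 3
Move 10: O drops in col 2, lands at row 2
Move 11: X drops in col 5, lands at row 2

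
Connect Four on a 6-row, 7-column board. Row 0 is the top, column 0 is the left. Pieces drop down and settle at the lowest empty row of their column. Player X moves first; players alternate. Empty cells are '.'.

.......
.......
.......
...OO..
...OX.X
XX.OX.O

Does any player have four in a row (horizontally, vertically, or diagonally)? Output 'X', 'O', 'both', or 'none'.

none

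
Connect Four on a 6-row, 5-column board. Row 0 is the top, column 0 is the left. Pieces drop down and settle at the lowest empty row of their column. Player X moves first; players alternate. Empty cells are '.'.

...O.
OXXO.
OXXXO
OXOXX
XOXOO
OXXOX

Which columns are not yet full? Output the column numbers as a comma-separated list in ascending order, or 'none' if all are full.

col 0: top cell = '.' → open
col 1: top cell = '.' → open
col 2: top cell = '.' → open
col 3: top cell = 'O' → FULL
col 4: top cell = '.' → open

Answer: 0,1,2,4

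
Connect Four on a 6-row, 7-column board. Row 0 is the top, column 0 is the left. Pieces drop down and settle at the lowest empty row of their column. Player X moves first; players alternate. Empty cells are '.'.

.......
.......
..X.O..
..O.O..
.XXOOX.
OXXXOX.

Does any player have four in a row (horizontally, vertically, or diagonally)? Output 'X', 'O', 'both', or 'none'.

O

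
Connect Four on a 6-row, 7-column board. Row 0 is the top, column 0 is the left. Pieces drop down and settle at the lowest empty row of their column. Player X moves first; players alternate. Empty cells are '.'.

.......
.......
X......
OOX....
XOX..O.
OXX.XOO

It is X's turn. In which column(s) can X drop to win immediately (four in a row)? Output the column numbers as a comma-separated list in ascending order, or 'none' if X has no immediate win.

col 0: drop X → no win
col 1: drop X → no win
col 2: drop X → WIN!
col 3: drop X → WIN!
col 4: drop X → no win
col 5: drop X → no win
col 6: drop X → no win

Answer: 2,3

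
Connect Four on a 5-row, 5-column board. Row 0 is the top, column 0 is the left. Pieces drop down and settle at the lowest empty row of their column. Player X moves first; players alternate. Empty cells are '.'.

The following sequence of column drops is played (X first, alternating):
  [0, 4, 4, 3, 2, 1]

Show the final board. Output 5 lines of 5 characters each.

Answer: .....
.....
.....
....X
XOXOO

Derivation:
Move 1: X drops in col 0, lands at row 4
Move 2: O drops in col 4, lands at row 4
Move 3: X drops in col 4, lands at row 3
Move 4: O drops in col 3, lands at row 4
Move 5: X drops in col 2, lands at row 4
Move 6: O drops in col 1, lands at row 4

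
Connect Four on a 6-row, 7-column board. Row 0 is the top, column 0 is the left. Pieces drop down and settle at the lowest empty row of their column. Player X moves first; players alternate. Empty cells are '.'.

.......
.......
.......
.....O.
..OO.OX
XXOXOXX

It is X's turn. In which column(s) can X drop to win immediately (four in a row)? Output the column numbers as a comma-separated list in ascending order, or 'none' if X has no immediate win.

col 0: drop X → no win
col 1: drop X → no win
col 2: drop X → no win
col 3: drop X → no win
col 4: drop X → no win
col 5: drop X → no win
col 6: drop X → no win

Answer: none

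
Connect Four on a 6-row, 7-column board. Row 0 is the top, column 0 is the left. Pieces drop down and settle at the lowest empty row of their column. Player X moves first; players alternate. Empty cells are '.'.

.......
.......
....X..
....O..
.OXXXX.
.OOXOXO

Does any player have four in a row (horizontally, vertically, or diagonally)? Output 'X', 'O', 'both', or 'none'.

X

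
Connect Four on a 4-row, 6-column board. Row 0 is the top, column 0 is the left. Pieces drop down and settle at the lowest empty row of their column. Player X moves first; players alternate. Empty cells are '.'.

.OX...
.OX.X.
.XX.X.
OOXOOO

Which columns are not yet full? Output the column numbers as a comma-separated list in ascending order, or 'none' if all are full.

col 0: top cell = '.' → open
col 1: top cell = 'O' → FULL
col 2: top cell = 'X' → FULL
col 3: top cell = '.' → open
col 4: top cell = '.' → open
col 5: top cell = '.' → open

Answer: 0,3,4,5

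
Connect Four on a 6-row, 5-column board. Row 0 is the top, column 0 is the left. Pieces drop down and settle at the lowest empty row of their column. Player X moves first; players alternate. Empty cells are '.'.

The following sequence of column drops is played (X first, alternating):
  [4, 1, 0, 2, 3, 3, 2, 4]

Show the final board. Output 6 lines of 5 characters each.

Move 1: X drops in col 4, lands at row 5
Move 2: O drops in col 1, lands at row 5
Move 3: X drops in col 0, lands at row 5
Move 4: O drops in col 2, lands at row 5
Move 5: X drops in col 3, lands at row 5
Move 6: O drops in col 3, lands at row 4
Move 7: X drops in col 2, lands at row 4
Move 8: O drops in col 4, lands at row 4

Answer: .....
.....
.....
.....
..XOO
XOOXX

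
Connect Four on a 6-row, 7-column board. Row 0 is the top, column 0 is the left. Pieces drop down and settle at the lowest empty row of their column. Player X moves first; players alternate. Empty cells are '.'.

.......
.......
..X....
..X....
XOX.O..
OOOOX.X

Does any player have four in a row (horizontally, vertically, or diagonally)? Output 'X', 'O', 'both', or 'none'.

O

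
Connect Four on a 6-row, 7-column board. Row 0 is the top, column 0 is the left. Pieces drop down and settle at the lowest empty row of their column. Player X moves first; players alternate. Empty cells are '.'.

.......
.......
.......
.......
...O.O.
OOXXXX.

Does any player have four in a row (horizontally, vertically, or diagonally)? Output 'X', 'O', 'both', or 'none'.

X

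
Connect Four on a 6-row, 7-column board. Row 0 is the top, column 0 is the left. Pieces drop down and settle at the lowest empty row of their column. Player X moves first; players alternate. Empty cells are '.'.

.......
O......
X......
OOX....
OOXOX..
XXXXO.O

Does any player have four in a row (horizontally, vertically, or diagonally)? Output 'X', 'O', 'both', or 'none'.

X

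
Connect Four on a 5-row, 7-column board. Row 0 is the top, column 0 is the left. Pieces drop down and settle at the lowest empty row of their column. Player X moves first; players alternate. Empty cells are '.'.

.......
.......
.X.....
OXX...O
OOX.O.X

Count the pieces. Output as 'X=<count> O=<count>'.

X=5 O=5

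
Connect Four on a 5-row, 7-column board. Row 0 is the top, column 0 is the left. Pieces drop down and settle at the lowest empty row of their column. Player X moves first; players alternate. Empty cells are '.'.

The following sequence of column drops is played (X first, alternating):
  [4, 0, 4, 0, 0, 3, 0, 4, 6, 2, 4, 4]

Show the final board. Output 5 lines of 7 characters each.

Move 1: X drops in col 4, lands at row 4
Move 2: O drops in col 0, lands at row 4
Move 3: X drops in col 4, lands at row 3
Move 4: O drops in col 0, lands at row 3
Move 5: X drops in col 0, lands at row 2
Move 6: O drops in col 3, lands at row 4
Move 7: X drops in col 0, lands at row 1
Move 8: O drops in col 4, lands at row 2
Move 9: X drops in col 6, lands at row 4
Move 10: O drops in col 2, lands at row 4
Move 11: X drops in col 4, lands at row 1
Move 12: O drops in col 4, lands at row 0

Answer: ....O..
X...X..
X...O..
O...X..
O.OOX.X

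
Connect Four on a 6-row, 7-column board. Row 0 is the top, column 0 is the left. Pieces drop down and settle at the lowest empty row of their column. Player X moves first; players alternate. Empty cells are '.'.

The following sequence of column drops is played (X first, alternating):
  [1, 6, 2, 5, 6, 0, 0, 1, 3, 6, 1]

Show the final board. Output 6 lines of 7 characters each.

Move 1: X drops in col 1, lands at row 5
Move 2: O drops in col 6, lands at row 5
Move 3: X drops in col 2, lands at row 5
Move 4: O drops in col 5, lands at row 5
Move 5: X drops in col 6, lands at row 4
Move 6: O drops in col 0, lands at row 5
Move 7: X drops in col 0, lands at row 4
Move 8: O drops in col 1, lands at row 4
Move 9: X drops in col 3, lands at row 5
Move 10: O drops in col 6, lands at row 3
Move 11: X drops in col 1, lands at row 3

Answer: .......
.......
.......
.X....O
XO....X
OXXX.OO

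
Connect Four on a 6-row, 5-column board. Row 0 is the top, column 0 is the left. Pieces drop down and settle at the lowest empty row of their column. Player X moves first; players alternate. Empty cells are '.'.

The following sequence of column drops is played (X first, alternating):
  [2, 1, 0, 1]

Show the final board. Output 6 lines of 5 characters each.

Answer: .....
.....
.....
.....
.O...
XOX..

Derivation:
Move 1: X drops in col 2, lands at row 5
Move 2: O drops in col 1, lands at row 5
Move 3: X drops in col 0, lands at row 5
Move 4: O drops in col 1, lands at row 4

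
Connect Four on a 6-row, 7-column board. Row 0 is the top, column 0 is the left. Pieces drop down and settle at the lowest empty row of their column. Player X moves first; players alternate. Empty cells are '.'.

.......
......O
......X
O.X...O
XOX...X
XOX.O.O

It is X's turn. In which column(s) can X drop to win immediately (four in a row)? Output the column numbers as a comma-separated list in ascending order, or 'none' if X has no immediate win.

Answer: 2

Derivation:
col 0: drop X → no win
col 1: drop X → no win
col 2: drop X → WIN!
col 3: drop X → no win
col 4: drop X → no win
col 5: drop X → no win
col 6: drop X → no win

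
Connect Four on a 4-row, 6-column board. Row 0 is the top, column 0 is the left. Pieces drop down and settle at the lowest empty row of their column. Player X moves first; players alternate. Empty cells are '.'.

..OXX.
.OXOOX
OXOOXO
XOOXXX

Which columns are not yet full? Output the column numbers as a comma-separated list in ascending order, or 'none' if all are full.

Answer: 0,1,5

Derivation:
col 0: top cell = '.' → open
col 1: top cell = '.' → open
col 2: top cell = 'O' → FULL
col 3: top cell = 'X' → FULL
col 4: top cell = 'X' → FULL
col 5: top cell = '.' → open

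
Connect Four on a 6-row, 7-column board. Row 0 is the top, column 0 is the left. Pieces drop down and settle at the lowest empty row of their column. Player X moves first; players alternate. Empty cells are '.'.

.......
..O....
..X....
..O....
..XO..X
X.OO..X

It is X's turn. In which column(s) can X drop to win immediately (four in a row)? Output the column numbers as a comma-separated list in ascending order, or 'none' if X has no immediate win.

Answer: none

Derivation:
col 0: drop X → no win
col 1: drop X → no win
col 2: drop X → no win
col 3: drop X → no win
col 4: drop X → no win
col 5: drop X → no win
col 6: drop X → no win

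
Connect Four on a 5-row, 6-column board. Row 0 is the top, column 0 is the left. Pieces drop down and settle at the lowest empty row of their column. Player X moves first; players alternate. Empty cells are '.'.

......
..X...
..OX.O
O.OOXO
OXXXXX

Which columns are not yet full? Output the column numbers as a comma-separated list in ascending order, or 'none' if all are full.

col 0: top cell = '.' → open
col 1: top cell = '.' → open
col 2: top cell = '.' → open
col 3: top cell = '.' → open
col 4: top cell = '.' → open
col 5: top cell = '.' → open

Answer: 0,1,2,3,4,5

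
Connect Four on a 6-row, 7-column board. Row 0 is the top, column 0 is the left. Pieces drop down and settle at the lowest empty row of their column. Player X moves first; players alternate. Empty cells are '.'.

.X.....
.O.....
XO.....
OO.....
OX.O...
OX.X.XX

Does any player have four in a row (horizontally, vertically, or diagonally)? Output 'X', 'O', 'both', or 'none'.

none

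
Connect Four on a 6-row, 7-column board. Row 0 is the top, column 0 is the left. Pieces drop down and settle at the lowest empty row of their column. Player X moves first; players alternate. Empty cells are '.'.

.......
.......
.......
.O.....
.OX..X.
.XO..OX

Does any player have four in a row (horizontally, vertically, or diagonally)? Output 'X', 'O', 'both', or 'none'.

none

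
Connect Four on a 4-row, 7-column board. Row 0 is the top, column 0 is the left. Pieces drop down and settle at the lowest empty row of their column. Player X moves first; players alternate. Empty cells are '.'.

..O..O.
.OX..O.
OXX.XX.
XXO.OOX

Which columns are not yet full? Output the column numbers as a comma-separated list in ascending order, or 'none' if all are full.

col 0: top cell = '.' → open
col 1: top cell = '.' → open
col 2: top cell = 'O' → FULL
col 3: top cell = '.' → open
col 4: top cell = '.' → open
col 5: top cell = 'O' → FULL
col 6: top cell = '.' → open

Answer: 0,1,3,4,6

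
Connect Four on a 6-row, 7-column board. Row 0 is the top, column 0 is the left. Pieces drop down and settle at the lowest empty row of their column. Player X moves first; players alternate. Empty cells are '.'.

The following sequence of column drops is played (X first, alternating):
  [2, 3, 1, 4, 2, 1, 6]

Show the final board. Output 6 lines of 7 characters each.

Move 1: X drops in col 2, lands at row 5
Move 2: O drops in col 3, lands at row 5
Move 3: X drops in col 1, lands at row 5
Move 4: O drops in col 4, lands at row 5
Move 5: X drops in col 2, lands at row 4
Move 6: O drops in col 1, lands at row 4
Move 7: X drops in col 6, lands at row 5

Answer: .......
.......
.......
.......
.OX....
.XXOO.X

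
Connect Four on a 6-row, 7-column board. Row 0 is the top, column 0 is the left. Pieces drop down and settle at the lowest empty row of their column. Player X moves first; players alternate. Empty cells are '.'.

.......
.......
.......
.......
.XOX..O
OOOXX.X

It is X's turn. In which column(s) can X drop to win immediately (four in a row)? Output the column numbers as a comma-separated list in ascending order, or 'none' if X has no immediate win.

Answer: 5

Derivation:
col 0: drop X → no win
col 1: drop X → no win
col 2: drop X → no win
col 3: drop X → no win
col 4: drop X → no win
col 5: drop X → WIN!
col 6: drop X → no win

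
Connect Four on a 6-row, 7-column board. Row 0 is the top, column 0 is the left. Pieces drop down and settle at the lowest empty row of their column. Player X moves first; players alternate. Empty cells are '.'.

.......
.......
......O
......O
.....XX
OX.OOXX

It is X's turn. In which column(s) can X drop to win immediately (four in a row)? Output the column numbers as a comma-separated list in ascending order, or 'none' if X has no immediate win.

col 0: drop X → no win
col 1: drop X → no win
col 2: drop X → no win
col 3: drop X → no win
col 4: drop X → no win
col 5: drop X → no win
col 6: drop X → no win

Answer: none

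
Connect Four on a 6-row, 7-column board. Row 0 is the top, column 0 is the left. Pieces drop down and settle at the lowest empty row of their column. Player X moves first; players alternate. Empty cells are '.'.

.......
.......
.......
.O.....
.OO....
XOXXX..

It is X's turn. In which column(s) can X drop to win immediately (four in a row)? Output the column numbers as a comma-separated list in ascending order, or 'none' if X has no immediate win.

col 0: drop X → no win
col 1: drop X → no win
col 2: drop X → no win
col 3: drop X → no win
col 4: drop X → no win
col 5: drop X → WIN!
col 6: drop X → no win

Answer: 5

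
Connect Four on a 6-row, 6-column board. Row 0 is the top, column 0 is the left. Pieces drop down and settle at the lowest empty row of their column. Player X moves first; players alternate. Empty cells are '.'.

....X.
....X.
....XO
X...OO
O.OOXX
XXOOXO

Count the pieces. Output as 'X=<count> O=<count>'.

X=9 O=9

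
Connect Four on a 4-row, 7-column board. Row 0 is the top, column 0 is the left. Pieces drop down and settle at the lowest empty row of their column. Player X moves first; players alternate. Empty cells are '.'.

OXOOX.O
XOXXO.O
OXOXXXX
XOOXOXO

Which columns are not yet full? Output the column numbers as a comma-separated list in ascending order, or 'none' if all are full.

col 0: top cell = 'O' → FULL
col 1: top cell = 'X' → FULL
col 2: top cell = 'O' → FULL
col 3: top cell = 'O' → FULL
col 4: top cell = 'X' → FULL
col 5: top cell = '.' → open
col 6: top cell = 'O' → FULL

Answer: 5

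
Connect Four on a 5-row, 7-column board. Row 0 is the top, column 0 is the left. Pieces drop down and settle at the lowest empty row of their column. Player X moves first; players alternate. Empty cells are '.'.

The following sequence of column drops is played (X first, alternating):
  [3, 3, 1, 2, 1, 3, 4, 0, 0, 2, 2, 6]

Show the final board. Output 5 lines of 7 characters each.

Answer: .......
.......
..XO...
XXOO...
OXOXX.O

Derivation:
Move 1: X drops in col 3, lands at row 4
Move 2: O drops in col 3, lands at row 3
Move 3: X drops in col 1, lands at row 4
Move 4: O drops in col 2, lands at row 4
Move 5: X drops in col 1, lands at row 3
Move 6: O drops in col 3, lands at row 2
Move 7: X drops in col 4, lands at row 4
Move 8: O drops in col 0, lands at row 4
Move 9: X drops in col 0, lands at row 3
Move 10: O drops in col 2, lands at row 3
Move 11: X drops in col 2, lands at row 2
Move 12: O drops in col 6, lands at row 4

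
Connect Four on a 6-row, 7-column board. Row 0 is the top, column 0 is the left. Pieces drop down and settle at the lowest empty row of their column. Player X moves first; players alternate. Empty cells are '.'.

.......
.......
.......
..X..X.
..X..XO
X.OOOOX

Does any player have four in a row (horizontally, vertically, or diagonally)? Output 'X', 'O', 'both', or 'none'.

O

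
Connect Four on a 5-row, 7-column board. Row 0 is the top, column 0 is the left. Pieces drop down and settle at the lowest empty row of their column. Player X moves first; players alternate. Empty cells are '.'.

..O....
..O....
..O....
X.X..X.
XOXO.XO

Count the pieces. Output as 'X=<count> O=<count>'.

X=6 O=6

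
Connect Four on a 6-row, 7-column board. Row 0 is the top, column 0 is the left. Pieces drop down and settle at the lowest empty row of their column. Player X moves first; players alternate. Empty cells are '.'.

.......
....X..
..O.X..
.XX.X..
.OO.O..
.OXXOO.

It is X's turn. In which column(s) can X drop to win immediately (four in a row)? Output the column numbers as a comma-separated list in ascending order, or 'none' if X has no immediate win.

Answer: 4

Derivation:
col 0: drop X → no win
col 1: drop X → no win
col 2: drop X → no win
col 3: drop X → no win
col 4: drop X → WIN!
col 5: drop X → no win
col 6: drop X → no win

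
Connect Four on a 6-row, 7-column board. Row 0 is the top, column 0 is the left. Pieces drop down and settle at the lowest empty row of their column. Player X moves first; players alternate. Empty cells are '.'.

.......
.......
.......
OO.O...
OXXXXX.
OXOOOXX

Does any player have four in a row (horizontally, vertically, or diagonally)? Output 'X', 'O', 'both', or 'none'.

X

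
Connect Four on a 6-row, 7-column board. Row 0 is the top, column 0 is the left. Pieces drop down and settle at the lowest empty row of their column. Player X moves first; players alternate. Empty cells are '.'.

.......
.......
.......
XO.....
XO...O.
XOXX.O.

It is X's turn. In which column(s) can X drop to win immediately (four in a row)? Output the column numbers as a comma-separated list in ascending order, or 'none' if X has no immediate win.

Answer: 0

Derivation:
col 0: drop X → WIN!
col 1: drop X → no win
col 2: drop X → no win
col 3: drop X → no win
col 4: drop X → no win
col 5: drop X → no win
col 6: drop X → no win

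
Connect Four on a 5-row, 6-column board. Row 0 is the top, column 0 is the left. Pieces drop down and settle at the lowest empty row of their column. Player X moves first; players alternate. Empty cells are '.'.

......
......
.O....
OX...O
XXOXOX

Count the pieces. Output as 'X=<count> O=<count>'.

X=5 O=5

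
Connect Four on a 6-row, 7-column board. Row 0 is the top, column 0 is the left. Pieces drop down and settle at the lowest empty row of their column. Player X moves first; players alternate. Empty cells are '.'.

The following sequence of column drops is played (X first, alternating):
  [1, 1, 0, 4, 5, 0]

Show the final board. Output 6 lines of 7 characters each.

Move 1: X drops in col 1, lands at row 5
Move 2: O drops in col 1, lands at row 4
Move 3: X drops in col 0, lands at row 5
Move 4: O drops in col 4, lands at row 5
Move 5: X drops in col 5, lands at row 5
Move 6: O drops in col 0, lands at row 4

Answer: .......
.......
.......
.......
OO.....
XX..OX.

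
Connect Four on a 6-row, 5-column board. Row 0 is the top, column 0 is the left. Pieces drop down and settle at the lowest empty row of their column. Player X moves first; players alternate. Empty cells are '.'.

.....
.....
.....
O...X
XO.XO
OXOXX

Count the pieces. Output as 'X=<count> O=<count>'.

X=6 O=5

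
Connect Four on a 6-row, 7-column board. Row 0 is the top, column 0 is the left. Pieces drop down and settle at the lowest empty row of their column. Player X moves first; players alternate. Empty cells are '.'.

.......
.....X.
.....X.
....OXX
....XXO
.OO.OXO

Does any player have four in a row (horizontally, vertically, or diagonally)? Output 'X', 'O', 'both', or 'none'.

X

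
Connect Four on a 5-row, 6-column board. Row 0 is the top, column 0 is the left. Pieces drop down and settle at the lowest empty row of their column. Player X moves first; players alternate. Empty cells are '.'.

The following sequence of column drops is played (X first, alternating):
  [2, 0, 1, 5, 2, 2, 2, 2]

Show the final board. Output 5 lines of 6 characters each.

Move 1: X drops in col 2, lands at row 4
Move 2: O drops in col 0, lands at row 4
Move 3: X drops in col 1, lands at row 4
Move 4: O drops in col 5, lands at row 4
Move 5: X drops in col 2, lands at row 3
Move 6: O drops in col 2, lands at row 2
Move 7: X drops in col 2, lands at row 1
Move 8: O drops in col 2, lands at row 0

Answer: ..O...
..X...
..O...
..X...
OXX..O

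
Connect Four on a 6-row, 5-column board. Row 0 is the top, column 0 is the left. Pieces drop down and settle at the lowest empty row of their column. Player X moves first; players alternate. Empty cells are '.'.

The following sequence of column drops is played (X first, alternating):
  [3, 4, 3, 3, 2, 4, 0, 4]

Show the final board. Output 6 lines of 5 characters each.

Answer: .....
.....
.....
...OO
...XO
X.XXO

Derivation:
Move 1: X drops in col 3, lands at row 5
Move 2: O drops in col 4, lands at row 5
Move 3: X drops in col 3, lands at row 4
Move 4: O drops in col 3, lands at row 3
Move 5: X drops in col 2, lands at row 5
Move 6: O drops in col 4, lands at row 4
Move 7: X drops in col 0, lands at row 5
Move 8: O drops in col 4, lands at row 3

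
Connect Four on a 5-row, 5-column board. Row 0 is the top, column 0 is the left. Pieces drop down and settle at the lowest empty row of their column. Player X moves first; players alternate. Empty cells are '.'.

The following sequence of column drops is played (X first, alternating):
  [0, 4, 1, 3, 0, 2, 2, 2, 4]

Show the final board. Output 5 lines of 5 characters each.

Move 1: X drops in col 0, lands at row 4
Move 2: O drops in col 4, lands at row 4
Move 3: X drops in col 1, lands at row 4
Move 4: O drops in col 3, lands at row 4
Move 5: X drops in col 0, lands at row 3
Move 6: O drops in col 2, lands at row 4
Move 7: X drops in col 2, lands at row 3
Move 8: O drops in col 2, lands at row 2
Move 9: X drops in col 4, lands at row 3

Answer: .....
.....
..O..
X.X.X
XXOOO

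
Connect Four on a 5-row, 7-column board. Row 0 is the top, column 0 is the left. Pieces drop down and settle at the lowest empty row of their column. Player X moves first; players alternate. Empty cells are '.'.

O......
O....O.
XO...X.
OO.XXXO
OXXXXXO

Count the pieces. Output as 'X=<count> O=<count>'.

X=10 O=9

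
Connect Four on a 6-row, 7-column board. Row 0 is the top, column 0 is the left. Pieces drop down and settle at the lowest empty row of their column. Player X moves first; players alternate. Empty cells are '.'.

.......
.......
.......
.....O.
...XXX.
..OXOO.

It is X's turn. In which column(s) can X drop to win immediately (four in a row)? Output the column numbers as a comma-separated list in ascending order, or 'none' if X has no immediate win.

col 0: drop X → no win
col 1: drop X → no win
col 2: drop X → WIN!
col 3: drop X → no win
col 4: drop X → no win
col 5: drop X → no win
col 6: drop X → no win

Answer: 2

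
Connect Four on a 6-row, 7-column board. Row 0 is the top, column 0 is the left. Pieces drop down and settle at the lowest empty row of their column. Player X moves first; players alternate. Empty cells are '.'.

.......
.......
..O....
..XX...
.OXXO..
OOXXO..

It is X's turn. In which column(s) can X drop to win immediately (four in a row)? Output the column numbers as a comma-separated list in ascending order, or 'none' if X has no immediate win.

Answer: 3

Derivation:
col 0: drop X → no win
col 1: drop X → no win
col 2: drop X → no win
col 3: drop X → WIN!
col 4: drop X → no win
col 5: drop X → no win
col 6: drop X → no win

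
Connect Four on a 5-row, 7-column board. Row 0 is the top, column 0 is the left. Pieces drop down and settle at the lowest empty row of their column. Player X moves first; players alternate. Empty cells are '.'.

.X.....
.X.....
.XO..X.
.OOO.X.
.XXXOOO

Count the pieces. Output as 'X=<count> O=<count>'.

X=8 O=7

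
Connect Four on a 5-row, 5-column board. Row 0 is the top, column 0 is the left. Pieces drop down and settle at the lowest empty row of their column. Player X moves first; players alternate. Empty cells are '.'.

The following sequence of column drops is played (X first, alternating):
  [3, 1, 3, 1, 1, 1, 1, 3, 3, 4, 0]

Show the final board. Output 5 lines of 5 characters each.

Answer: .X...
.O.X.
.X.O.
.O.X.
XO.XO

Derivation:
Move 1: X drops in col 3, lands at row 4
Move 2: O drops in col 1, lands at row 4
Move 3: X drops in col 3, lands at row 3
Move 4: O drops in col 1, lands at row 3
Move 5: X drops in col 1, lands at row 2
Move 6: O drops in col 1, lands at row 1
Move 7: X drops in col 1, lands at row 0
Move 8: O drops in col 3, lands at row 2
Move 9: X drops in col 3, lands at row 1
Move 10: O drops in col 4, lands at row 4
Move 11: X drops in col 0, lands at row 4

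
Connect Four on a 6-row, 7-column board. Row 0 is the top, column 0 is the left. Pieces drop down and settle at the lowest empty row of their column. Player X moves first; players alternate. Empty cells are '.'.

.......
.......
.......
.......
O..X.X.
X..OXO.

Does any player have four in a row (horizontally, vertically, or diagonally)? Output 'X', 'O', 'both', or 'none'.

none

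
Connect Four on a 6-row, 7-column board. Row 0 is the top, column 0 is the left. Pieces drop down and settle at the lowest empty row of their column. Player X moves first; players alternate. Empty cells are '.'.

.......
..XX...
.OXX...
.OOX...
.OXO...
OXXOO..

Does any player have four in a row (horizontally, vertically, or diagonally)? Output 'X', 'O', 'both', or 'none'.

O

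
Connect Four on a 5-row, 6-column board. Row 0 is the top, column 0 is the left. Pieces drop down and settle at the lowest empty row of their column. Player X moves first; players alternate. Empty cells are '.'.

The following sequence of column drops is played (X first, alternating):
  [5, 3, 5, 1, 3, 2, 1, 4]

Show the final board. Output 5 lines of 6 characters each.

Move 1: X drops in col 5, lands at row 4
Move 2: O drops in col 3, lands at row 4
Move 3: X drops in col 5, lands at row 3
Move 4: O drops in col 1, lands at row 4
Move 5: X drops in col 3, lands at row 3
Move 6: O drops in col 2, lands at row 4
Move 7: X drops in col 1, lands at row 3
Move 8: O drops in col 4, lands at row 4

Answer: ......
......
......
.X.X.X
.OOOOX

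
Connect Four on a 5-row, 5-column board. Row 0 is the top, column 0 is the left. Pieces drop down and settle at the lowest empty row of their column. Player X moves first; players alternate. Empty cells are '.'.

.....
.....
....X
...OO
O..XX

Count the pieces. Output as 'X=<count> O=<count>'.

X=3 O=3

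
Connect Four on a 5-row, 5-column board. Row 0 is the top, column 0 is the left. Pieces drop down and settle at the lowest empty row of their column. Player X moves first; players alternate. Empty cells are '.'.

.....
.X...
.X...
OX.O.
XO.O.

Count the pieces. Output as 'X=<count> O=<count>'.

X=4 O=4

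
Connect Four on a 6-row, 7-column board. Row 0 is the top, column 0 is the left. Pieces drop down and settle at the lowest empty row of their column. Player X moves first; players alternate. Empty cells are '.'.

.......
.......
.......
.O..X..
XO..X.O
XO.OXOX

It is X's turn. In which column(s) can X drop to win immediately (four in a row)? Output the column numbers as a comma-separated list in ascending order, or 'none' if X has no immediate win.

col 0: drop X → no win
col 1: drop X → no win
col 2: drop X → no win
col 3: drop X → no win
col 4: drop X → WIN!
col 5: drop X → no win
col 6: drop X → no win

Answer: 4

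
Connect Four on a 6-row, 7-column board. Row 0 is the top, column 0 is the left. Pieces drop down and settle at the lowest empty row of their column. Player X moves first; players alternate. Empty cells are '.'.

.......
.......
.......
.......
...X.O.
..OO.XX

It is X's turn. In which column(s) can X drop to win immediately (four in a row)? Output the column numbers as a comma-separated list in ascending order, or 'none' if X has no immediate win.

Answer: none

Derivation:
col 0: drop X → no win
col 1: drop X → no win
col 2: drop X → no win
col 3: drop X → no win
col 4: drop X → no win
col 5: drop X → no win
col 6: drop X → no win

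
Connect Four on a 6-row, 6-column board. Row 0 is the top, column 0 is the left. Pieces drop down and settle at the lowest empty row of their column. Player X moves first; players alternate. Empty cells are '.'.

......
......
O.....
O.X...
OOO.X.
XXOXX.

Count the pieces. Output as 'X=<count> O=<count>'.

X=6 O=6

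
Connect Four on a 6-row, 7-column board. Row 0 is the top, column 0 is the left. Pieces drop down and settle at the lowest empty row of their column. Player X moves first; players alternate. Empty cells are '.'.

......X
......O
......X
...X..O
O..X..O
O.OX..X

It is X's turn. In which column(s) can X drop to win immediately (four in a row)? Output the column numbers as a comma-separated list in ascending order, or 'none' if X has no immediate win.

col 0: drop X → no win
col 1: drop X → no win
col 2: drop X → no win
col 3: drop X → WIN!
col 4: drop X → no win
col 5: drop X → no win

Answer: 3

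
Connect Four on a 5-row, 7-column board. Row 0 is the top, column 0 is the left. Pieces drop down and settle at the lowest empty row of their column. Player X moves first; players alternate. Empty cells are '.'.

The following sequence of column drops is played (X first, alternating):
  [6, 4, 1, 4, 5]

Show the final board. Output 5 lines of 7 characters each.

Answer: .......
.......
.......
....O..
.X..OXX

Derivation:
Move 1: X drops in col 6, lands at row 4
Move 2: O drops in col 4, lands at row 4
Move 3: X drops in col 1, lands at row 4
Move 4: O drops in col 4, lands at row 3
Move 5: X drops in col 5, lands at row 4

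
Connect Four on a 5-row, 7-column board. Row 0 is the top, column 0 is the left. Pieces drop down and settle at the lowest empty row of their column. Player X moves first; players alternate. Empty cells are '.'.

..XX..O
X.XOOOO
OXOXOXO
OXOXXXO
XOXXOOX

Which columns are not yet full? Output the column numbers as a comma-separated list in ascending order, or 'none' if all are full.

Answer: 0,1,4,5

Derivation:
col 0: top cell = '.' → open
col 1: top cell = '.' → open
col 2: top cell = 'X' → FULL
col 3: top cell = 'X' → FULL
col 4: top cell = '.' → open
col 5: top cell = '.' → open
col 6: top cell = 'O' → FULL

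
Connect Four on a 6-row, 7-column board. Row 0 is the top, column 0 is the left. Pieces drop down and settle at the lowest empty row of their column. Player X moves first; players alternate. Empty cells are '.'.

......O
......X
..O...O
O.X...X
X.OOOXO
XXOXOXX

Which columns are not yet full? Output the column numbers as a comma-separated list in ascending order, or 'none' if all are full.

col 0: top cell = '.' → open
col 1: top cell = '.' → open
col 2: top cell = '.' → open
col 3: top cell = '.' → open
col 4: top cell = '.' → open
col 5: top cell = '.' → open
col 6: top cell = 'O' → FULL

Answer: 0,1,2,3,4,5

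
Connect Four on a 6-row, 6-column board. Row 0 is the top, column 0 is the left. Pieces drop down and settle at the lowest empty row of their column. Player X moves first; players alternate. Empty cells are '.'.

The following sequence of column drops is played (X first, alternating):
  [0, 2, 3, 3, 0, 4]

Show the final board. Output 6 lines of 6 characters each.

Answer: ......
......
......
......
X..O..
X.OXO.

Derivation:
Move 1: X drops in col 0, lands at row 5
Move 2: O drops in col 2, lands at row 5
Move 3: X drops in col 3, lands at row 5
Move 4: O drops in col 3, lands at row 4
Move 5: X drops in col 0, lands at row 4
Move 6: O drops in col 4, lands at row 5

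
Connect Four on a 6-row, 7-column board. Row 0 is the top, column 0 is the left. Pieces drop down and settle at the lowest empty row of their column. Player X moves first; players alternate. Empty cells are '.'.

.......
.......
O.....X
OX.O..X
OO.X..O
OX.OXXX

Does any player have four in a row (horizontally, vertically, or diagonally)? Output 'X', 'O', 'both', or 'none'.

O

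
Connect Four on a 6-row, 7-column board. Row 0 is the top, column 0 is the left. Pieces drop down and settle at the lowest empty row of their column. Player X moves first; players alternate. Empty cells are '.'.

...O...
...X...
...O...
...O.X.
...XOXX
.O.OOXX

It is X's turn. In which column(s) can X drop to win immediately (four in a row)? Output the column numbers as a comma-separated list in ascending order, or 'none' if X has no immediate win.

col 0: drop X → no win
col 1: drop X → no win
col 2: drop X → no win
col 4: drop X → no win
col 5: drop X → WIN!
col 6: drop X → no win

Answer: 5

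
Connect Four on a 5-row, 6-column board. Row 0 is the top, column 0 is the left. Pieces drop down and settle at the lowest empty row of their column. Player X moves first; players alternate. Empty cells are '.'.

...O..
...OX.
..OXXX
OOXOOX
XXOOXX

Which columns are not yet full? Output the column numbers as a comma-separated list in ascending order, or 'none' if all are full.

Answer: 0,1,2,4,5

Derivation:
col 0: top cell = '.' → open
col 1: top cell = '.' → open
col 2: top cell = '.' → open
col 3: top cell = 'O' → FULL
col 4: top cell = '.' → open
col 5: top cell = '.' → open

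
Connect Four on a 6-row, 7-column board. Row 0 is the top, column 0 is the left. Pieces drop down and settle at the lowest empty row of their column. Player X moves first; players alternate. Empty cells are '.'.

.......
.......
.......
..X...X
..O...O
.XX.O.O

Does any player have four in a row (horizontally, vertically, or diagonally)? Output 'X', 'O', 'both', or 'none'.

none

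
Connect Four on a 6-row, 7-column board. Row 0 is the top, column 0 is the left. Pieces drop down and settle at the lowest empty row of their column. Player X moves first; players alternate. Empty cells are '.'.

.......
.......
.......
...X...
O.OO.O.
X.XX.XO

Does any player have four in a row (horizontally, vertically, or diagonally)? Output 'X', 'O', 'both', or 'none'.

none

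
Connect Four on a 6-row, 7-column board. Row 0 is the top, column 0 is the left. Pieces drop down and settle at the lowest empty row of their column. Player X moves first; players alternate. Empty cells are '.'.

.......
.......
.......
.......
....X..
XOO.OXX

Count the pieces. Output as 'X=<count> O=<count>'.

X=4 O=3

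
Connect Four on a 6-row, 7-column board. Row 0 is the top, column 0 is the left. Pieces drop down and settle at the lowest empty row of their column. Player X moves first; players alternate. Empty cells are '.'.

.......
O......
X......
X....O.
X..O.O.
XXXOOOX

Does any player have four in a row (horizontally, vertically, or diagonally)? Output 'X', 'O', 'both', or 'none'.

X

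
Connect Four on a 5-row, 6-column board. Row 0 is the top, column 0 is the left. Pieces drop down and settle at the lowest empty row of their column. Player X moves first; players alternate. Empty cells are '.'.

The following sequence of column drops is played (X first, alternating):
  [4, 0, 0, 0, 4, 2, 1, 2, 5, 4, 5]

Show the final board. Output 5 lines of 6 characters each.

Move 1: X drops in col 4, lands at row 4
Move 2: O drops in col 0, lands at row 4
Move 3: X drops in col 0, lands at row 3
Move 4: O drops in col 0, lands at row 2
Move 5: X drops in col 4, lands at row 3
Move 6: O drops in col 2, lands at row 4
Move 7: X drops in col 1, lands at row 4
Move 8: O drops in col 2, lands at row 3
Move 9: X drops in col 5, lands at row 4
Move 10: O drops in col 4, lands at row 2
Move 11: X drops in col 5, lands at row 3

Answer: ......
......
O...O.
X.O.XX
OXO.XX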